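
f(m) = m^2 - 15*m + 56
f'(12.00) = 9.00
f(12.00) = 20.00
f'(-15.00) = -45.00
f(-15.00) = 506.00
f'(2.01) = -10.98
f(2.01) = 29.89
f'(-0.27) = -15.54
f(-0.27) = 60.12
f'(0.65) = -13.70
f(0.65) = 46.67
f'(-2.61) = -20.22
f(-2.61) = 101.96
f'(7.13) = -0.74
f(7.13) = -0.11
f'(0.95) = -13.10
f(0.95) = 42.65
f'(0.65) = -13.70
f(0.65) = 46.67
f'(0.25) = -14.50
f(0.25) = 52.31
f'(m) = 2*m - 15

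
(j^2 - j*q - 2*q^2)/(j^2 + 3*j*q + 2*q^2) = (j - 2*q)/(j + 2*q)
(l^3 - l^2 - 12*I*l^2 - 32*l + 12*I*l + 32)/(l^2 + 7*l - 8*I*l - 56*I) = (l^2 - l*(1 + 4*I) + 4*I)/(l + 7)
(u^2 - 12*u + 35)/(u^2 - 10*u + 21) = (u - 5)/(u - 3)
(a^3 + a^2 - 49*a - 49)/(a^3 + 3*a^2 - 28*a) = (a^2 - 6*a - 7)/(a*(a - 4))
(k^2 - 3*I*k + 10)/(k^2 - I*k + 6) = (k - 5*I)/(k - 3*I)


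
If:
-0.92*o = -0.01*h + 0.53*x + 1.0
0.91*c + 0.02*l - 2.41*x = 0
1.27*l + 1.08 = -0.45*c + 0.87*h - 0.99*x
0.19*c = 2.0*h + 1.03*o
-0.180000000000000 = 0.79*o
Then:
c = -4.00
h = -0.26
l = 1.55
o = -0.23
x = -1.50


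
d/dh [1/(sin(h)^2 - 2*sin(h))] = 2*(1 - sin(h))*cos(h)/((sin(h) - 2)^2*sin(h)^2)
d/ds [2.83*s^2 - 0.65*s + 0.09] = 5.66*s - 0.65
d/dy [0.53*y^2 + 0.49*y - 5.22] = 1.06*y + 0.49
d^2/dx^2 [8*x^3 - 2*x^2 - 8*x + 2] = 48*x - 4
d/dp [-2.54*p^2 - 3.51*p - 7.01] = -5.08*p - 3.51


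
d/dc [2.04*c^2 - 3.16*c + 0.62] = 4.08*c - 3.16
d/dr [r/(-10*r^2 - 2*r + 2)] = (-5*r^2 + r*(10*r + 1) - r + 1)/(2*(5*r^2 + r - 1)^2)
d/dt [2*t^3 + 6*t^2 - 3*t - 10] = 6*t^2 + 12*t - 3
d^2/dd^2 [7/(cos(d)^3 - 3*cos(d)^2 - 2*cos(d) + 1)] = 7*((-5*cos(d) - 24*cos(2*d) + 9*cos(3*d))*(cos(d)^3 - 3*cos(d)^2 - 2*cos(d) + 1)/4 + 2*(-3*cos(d)^2 + 6*cos(d) + 2)^2*sin(d)^2)/(cos(d)^3 - 3*cos(d)^2 - 2*cos(d) + 1)^3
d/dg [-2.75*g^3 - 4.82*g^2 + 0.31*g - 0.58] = -8.25*g^2 - 9.64*g + 0.31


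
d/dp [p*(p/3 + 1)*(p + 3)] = (p + 1)*(p + 3)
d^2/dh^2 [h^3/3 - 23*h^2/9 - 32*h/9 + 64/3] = 2*h - 46/9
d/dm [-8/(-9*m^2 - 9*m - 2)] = 72*(-2*m - 1)/(9*m^2 + 9*m + 2)^2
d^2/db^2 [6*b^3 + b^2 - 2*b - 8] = 36*b + 2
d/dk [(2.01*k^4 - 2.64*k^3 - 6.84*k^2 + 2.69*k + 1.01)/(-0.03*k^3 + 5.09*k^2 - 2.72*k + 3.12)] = (-0.0603*k^6 + 20.4618*k^5 - 30.0444*k^4 + 39.6078*k^3 - 19.7068*k^2 - 52.9634*k + 11.14)/(0.0009*k^6 - 0.3054*k^5 + 26.0713*k^4 - 27.8768*k^3 + 39.16*k^2 - 16.9728*k + 9.7344)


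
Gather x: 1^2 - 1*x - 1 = -x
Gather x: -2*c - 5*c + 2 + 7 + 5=14 - 7*c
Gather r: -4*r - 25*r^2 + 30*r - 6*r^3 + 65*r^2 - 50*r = -6*r^3 + 40*r^2 - 24*r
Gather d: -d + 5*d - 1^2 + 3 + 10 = 4*d + 12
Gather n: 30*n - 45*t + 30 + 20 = 30*n - 45*t + 50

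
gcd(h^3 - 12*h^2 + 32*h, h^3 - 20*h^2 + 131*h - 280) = h - 8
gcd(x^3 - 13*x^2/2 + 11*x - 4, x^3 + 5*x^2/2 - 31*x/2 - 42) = x - 4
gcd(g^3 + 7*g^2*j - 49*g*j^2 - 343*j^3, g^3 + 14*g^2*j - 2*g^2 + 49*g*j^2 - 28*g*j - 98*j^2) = g^2 + 14*g*j + 49*j^2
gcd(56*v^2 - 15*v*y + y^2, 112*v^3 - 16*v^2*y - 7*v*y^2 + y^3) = -7*v + y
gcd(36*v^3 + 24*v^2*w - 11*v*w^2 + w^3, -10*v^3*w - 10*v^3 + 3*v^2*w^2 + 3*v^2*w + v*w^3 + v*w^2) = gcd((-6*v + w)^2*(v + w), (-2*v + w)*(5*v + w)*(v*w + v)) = 1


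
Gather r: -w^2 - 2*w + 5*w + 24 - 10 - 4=-w^2 + 3*w + 10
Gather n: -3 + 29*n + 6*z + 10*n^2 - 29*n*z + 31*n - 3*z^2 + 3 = 10*n^2 + n*(60 - 29*z) - 3*z^2 + 6*z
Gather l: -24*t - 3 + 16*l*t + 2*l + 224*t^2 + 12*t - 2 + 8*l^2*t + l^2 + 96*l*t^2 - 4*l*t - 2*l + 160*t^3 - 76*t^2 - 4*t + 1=l^2*(8*t + 1) + l*(96*t^2 + 12*t) + 160*t^3 + 148*t^2 - 16*t - 4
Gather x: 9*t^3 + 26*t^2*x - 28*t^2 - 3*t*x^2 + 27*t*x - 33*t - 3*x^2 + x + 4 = 9*t^3 - 28*t^2 - 33*t + x^2*(-3*t - 3) + x*(26*t^2 + 27*t + 1) + 4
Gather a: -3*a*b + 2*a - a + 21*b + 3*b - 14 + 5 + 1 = a*(1 - 3*b) + 24*b - 8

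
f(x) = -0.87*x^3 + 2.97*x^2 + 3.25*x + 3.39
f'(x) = -2.61*x^2 + 5.94*x + 3.25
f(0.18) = 4.07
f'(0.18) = 4.23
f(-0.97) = 3.83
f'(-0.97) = -4.97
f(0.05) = 3.56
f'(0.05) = 3.54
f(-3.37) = 59.46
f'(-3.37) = -46.41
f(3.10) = 16.09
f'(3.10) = -3.42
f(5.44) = -31.10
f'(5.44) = -41.68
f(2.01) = 14.86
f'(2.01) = 4.64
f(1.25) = 10.39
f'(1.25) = 6.60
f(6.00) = -58.11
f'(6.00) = -55.07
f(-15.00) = 3559.14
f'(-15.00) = -673.10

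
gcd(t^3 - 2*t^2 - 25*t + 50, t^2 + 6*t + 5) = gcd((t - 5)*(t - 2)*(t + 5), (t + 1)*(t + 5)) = t + 5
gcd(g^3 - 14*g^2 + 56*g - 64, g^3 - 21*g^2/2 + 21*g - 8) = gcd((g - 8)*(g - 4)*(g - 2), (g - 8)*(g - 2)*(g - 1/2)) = g^2 - 10*g + 16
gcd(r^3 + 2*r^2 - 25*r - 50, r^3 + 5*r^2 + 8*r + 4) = r + 2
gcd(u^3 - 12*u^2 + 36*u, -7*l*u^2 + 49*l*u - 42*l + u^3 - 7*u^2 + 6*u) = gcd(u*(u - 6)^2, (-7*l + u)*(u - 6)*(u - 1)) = u - 6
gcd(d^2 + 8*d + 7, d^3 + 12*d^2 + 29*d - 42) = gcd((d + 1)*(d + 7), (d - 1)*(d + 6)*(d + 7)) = d + 7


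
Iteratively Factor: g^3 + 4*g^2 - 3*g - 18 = (g + 3)*(g^2 + g - 6) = (g - 2)*(g + 3)*(g + 3)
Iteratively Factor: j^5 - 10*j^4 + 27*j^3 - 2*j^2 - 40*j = (j)*(j^4 - 10*j^3 + 27*j^2 - 2*j - 40) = j*(j - 5)*(j^3 - 5*j^2 + 2*j + 8) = j*(j - 5)*(j + 1)*(j^2 - 6*j + 8) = j*(j - 5)*(j - 4)*(j + 1)*(j - 2)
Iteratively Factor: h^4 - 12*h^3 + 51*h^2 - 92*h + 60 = (h - 5)*(h^3 - 7*h^2 + 16*h - 12) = (h - 5)*(h - 3)*(h^2 - 4*h + 4) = (h - 5)*(h - 3)*(h - 2)*(h - 2)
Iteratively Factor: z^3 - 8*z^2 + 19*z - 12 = (z - 1)*(z^2 - 7*z + 12) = (z - 4)*(z - 1)*(z - 3)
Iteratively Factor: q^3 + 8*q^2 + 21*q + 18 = (q + 3)*(q^2 + 5*q + 6) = (q + 3)^2*(q + 2)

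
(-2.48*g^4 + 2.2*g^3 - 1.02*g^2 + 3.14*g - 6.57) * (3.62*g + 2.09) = -8.9776*g^5 + 2.7808*g^4 + 0.9056*g^3 + 9.235*g^2 - 17.2208*g - 13.7313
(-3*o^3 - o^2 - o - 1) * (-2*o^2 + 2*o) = 6*o^5 - 4*o^4 - 2*o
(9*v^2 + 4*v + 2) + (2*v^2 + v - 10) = 11*v^2 + 5*v - 8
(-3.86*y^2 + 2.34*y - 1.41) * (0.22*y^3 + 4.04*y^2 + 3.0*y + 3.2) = -0.8492*y^5 - 15.0796*y^4 - 2.4366*y^3 - 11.0284*y^2 + 3.258*y - 4.512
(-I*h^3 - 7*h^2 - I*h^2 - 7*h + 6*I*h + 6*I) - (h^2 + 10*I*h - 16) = -I*h^3 - 8*h^2 - I*h^2 - 7*h - 4*I*h + 16 + 6*I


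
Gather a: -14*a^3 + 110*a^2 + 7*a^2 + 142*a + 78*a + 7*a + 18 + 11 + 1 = -14*a^3 + 117*a^2 + 227*a + 30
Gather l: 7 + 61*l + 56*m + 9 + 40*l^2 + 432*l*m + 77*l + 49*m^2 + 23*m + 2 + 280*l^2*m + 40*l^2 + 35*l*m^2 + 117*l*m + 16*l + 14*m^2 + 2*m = l^2*(280*m + 80) + l*(35*m^2 + 549*m + 154) + 63*m^2 + 81*m + 18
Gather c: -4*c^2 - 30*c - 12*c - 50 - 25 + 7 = -4*c^2 - 42*c - 68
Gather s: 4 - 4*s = 4 - 4*s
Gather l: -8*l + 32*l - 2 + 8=24*l + 6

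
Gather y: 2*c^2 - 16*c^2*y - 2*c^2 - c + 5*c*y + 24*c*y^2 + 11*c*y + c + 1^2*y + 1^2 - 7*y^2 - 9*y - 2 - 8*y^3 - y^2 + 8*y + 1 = -8*y^3 + y^2*(24*c - 8) + y*(-16*c^2 + 16*c)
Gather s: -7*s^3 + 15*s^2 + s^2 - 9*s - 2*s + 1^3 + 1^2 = -7*s^3 + 16*s^2 - 11*s + 2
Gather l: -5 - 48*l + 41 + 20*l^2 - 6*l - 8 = 20*l^2 - 54*l + 28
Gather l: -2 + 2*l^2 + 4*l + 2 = 2*l^2 + 4*l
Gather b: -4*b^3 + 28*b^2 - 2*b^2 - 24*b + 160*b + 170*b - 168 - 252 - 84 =-4*b^3 + 26*b^2 + 306*b - 504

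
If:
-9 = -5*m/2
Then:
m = 18/5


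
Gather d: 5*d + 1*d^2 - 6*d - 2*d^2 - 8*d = -d^2 - 9*d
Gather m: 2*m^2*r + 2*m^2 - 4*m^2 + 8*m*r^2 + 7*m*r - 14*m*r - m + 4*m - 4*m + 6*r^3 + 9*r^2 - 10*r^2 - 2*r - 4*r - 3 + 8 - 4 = m^2*(2*r - 2) + m*(8*r^2 - 7*r - 1) + 6*r^3 - r^2 - 6*r + 1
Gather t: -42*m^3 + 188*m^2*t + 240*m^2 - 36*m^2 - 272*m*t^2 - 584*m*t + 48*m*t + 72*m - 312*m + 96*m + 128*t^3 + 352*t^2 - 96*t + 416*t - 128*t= -42*m^3 + 204*m^2 - 144*m + 128*t^3 + t^2*(352 - 272*m) + t*(188*m^2 - 536*m + 192)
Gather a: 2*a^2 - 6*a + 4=2*a^2 - 6*a + 4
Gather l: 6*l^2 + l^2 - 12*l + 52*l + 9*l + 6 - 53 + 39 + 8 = 7*l^2 + 49*l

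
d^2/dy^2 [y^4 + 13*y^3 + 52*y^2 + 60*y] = 12*y^2 + 78*y + 104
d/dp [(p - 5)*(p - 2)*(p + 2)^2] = 4*p^3 - 9*p^2 - 28*p + 12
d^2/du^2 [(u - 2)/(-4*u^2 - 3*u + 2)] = 2*(-(u - 2)*(8*u + 3)^2 + (12*u - 5)*(4*u^2 + 3*u - 2))/(4*u^2 + 3*u - 2)^3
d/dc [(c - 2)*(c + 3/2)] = 2*c - 1/2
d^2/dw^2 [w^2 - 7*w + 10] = 2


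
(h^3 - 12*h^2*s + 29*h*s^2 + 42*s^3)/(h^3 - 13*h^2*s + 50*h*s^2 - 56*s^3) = (h^2 - 5*h*s - 6*s^2)/(h^2 - 6*h*s + 8*s^2)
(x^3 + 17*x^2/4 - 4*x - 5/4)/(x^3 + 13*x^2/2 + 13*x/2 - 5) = (4*x^2 - 3*x - 1)/(2*(2*x^2 + 3*x - 2))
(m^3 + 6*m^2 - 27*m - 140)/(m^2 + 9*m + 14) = (m^2 - m - 20)/(m + 2)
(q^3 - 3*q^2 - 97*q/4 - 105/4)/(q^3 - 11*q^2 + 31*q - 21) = (q^2 + 4*q + 15/4)/(q^2 - 4*q + 3)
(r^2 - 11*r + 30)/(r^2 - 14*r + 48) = (r - 5)/(r - 8)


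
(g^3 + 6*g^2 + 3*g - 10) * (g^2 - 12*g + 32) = g^5 - 6*g^4 - 37*g^3 + 146*g^2 + 216*g - 320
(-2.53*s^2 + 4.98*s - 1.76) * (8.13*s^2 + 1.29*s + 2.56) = -20.5689*s^4 + 37.2237*s^3 - 14.3614*s^2 + 10.4784*s - 4.5056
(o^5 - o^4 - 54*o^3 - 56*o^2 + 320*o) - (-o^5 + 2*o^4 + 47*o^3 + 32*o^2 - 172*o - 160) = 2*o^5 - 3*o^4 - 101*o^3 - 88*o^2 + 492*o + 160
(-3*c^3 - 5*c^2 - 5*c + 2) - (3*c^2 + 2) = -3*c^3 - 8*c^2 - 5*c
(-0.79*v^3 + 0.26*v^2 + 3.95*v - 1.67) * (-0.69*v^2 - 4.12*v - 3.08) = 0.5451*v^5 + 3.0754*v^4 - 1.3635*v^3 - 15.9225*v^2 - 5.2856*v + 5.1436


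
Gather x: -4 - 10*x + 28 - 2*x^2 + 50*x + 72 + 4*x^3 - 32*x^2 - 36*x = 4*x^3 - 34*x^2 + 4*x + 96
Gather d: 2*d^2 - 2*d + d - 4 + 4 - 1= 2*d^2 - d - 1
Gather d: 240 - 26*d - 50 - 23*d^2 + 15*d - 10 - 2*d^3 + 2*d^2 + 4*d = -2*d^3 - 21*d^2 - 7*d + 180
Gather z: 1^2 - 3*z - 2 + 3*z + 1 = 0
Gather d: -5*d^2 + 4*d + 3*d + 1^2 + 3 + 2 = -5*d^2 + 7*d + 6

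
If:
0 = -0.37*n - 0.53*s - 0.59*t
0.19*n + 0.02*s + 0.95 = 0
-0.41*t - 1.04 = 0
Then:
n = -5.72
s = 6.82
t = -2.54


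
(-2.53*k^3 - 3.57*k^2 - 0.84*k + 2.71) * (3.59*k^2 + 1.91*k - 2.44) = -9.0827*k^5 - 17.6486*k^4 - 3.6611*k^3 + 16.8353*k^2 + 7.2257*k - 6.6124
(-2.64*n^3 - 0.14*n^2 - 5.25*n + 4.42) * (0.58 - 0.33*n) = 0.8712*n^4 - 1.485*n^3 + 1.6513*n^2 - 4.5036*n + 2.5636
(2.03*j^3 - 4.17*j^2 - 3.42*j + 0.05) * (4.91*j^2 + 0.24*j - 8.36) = 9.9673*j^5 - 19.9875*j^4 - 34.7638*j^3 + 34.2859*j^2 + 28.6032*j - 0.418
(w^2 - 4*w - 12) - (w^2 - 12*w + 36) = 8*w - 48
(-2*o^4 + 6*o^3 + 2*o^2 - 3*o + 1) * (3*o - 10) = -6*o^5 + 38*o^4 - 54*o^3 - 29*o^2 + 33*o - 10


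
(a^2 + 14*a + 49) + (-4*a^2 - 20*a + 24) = -3*a^2 - 6*a + 73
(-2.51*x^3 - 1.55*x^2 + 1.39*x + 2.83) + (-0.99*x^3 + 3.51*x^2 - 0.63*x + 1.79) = -3.5*x^3 + 1.96*x^2 + 0.76*x + 4.62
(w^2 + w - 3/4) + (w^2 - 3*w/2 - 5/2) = 2*w^2 - w/2 - 13/4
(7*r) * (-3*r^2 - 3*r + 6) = -21*r^3 - 21*r^2 + 42*r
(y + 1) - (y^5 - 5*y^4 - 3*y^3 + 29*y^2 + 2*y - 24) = -y^5 + 5*y^4 + 3*y^3 - 29*y^2 - y + 25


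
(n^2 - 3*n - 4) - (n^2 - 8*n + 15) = 5*n - 19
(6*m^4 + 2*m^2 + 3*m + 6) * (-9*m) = -54*m^5 - 18*m^3 - 27*m^2 - 54*m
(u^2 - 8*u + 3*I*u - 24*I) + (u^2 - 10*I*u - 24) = 2*u^2 - 8*u - 7*I*u - 24 - 24*I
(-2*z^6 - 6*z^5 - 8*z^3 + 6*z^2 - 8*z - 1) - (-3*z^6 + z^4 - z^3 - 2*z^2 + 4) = z^6 - 6*z^5 - z^4 - 7*z^3 + 8*z^2 - 8*z - 5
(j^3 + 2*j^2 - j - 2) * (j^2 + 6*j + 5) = j^5 + 8*j^4 + 16*j^3 + 2*j^2 - 17*j - 10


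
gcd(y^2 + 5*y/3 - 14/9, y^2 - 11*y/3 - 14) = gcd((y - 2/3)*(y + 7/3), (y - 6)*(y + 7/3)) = y + 7/3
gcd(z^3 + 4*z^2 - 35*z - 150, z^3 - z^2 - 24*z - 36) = z - 6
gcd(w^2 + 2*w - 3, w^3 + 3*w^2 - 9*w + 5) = w - 1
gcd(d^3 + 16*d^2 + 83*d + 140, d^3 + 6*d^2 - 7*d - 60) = d^2 + 9*d + 20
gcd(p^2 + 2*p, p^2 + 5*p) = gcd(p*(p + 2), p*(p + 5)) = p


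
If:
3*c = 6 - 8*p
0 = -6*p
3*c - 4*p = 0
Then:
No Solution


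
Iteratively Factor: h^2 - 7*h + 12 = (h - 3)*(h - 4)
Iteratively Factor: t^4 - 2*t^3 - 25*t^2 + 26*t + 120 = (t + 2)*(t^3 - 4*t^2 - 17*t + 60) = (t - 5)*(t + 2)*(t^2 + t - 12) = (t - 5)*(t - 3)*(t + 2)*(t + 4)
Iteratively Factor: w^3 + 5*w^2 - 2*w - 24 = (w + 4)*(w^2 + w - 6) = (w + 3)*(w + 4)*(w - 2)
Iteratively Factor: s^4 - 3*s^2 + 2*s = (s - 1)*(s^3 + s^2 - 2*s) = (s - 1)*(s + 2)*(s^2 - s) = (s - 1)^2*(s + 2)*(s)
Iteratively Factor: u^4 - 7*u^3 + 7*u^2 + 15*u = (u - 3)*(u^3 - 4*u^2 - 5*u) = (u - 5)*(u - 3)*(u^2 + u) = u*(u - 5)*(u - 3)*(u + 1)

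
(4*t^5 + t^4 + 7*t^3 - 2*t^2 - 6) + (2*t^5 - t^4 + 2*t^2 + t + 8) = 6*t^5 + 7*t^3 + t + 2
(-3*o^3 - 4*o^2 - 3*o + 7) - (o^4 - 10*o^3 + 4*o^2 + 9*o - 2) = -o^4 + 7*o^3 - 8*o^2 - 12*o + 9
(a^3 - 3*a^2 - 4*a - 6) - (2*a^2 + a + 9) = a^3 - 5*a^2 - 5*a - 15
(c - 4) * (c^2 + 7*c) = c^3 + 3*c^2 - 28*c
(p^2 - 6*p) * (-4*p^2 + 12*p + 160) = -4*p^4 + 36*p^3 + 88*p^2 - 960*p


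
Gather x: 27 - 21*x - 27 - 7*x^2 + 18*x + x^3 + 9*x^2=x^3 + 2*x^2 - 3*x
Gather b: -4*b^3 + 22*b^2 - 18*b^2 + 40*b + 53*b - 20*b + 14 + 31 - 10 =-4*b^3 + 4*b^2 + 73*b + 35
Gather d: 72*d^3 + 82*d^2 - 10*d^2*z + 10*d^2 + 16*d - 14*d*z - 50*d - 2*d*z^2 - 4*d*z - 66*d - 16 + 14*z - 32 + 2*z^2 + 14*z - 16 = 72*d^3 + d^2*(92 - 10*z) + d*(-2*z^2 - 18*z - 100) + 2*z^2 + 28*z - 64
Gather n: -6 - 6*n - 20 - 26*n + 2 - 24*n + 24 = -56*n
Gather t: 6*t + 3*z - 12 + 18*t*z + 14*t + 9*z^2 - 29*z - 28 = t*(18*z + 20) + 9*z^2 - 26*z - 40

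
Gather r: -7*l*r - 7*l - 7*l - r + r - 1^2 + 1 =-7*l*r - 14*l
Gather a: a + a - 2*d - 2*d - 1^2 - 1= 2*a - 4*d - 2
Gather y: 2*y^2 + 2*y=2*y^2 + 2*y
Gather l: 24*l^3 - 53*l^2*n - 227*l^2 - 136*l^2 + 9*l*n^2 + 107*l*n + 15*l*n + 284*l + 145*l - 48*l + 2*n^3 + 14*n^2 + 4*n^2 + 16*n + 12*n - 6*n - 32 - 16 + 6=24*l^3 + l^2*(-53*n - 363) + l*(9*n^2 + 122*n + 381) + 2*n^3 + 18*n^2 + 22*n - 42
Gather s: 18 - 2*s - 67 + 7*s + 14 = 5*s - 35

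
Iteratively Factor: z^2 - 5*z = (z)*(z - 5)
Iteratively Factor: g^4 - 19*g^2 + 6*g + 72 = (g - 3)*(g^3 + 3*g^2 - 10*g - 24) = (g - 3)*(g + 2)*(g^2 + g - 12) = (g - 3)*(g + 2)*(g + 4)*(g - 3)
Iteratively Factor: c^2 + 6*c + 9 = (c + 3)*(c + 3)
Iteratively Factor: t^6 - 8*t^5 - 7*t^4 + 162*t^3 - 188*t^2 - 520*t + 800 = (t - 5)*(t^5 - 3*t^4 - 22*t^3 + 52*t^2 + 72*t - 160) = (t - 5)*(t + 2)*(t^4 - 5*t^3 - 12*t^2 + 76*t - 80) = (t - 5)^2*(t + 2)*(t^3 - 12*t + 16) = (t - 5)^2*(t - 2)*(t + 2)*(t^2 + 2*t - 8) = (t - 5)^2*(t - 2)*(t + 2)*(t + 4)*(t - 2)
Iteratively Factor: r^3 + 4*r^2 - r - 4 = (r + 4)*(r^2 - 1) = (r + 1)*(r + 4)*(r - 1)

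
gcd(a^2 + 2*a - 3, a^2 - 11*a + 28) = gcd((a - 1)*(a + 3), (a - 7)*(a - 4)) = 1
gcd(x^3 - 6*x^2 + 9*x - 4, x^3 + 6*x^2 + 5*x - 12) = x - 1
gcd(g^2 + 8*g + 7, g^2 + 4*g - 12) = 1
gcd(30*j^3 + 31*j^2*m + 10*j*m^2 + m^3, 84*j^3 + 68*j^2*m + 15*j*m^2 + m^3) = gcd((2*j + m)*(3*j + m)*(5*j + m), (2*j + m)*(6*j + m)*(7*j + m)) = 2*j + m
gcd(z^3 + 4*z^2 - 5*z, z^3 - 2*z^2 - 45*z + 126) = 1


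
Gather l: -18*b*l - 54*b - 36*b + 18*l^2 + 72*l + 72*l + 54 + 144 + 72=-90*b + 18*l^2 + l*(144 - 18*b) + 270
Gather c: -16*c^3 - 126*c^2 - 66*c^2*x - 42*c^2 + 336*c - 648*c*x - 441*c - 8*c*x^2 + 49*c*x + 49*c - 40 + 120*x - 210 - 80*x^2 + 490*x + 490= -16*c^3 + c^2*(-66*x - 168) + c*(-8*x^2 - 599*x - 56) - 80*x^2 + 610*x + 240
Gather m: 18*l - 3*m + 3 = 18*l - 3*m + 3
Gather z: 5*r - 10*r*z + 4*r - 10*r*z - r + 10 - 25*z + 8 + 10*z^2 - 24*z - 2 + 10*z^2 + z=8*r + 20*z^2 + z*(-20*r - 48) + 16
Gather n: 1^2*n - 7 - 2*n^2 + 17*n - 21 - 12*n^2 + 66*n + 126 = -14*n^2 + 84*n + 98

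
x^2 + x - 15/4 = (x - 3/2)*(x + 5/2)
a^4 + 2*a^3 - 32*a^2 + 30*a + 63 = (a - 3)^2*(a + 1)*(a + 7)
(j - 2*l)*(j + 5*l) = j^2 + 3*j*l - 10*l^2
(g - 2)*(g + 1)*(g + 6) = g^3 + 5*g^2 - 8*g - 12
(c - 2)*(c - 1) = c^2 - 3*c + 2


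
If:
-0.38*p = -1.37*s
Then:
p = 3.60526315789474*s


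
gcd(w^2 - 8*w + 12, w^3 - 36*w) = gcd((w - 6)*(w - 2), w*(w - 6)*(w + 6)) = w - 6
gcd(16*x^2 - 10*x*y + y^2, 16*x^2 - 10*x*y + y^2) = 16*x^2 - 10*x*y + y^2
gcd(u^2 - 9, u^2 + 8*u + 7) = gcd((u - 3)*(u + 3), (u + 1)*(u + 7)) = 1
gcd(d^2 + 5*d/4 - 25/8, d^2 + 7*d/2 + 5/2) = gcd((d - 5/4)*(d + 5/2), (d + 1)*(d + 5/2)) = d + 5/2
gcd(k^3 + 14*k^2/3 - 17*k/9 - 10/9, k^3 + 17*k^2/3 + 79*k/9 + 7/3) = k + 1/3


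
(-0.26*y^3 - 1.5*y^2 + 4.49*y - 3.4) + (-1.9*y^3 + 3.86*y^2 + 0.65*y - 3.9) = -2.16*y^3 + 2.36*y^2 + 5.14*y - 7.3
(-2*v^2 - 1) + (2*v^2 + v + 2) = v + 1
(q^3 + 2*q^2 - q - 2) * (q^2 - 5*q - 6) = q^5 - 3*q^4 - 17*q^3 - 9*q^2 + 16*q + 12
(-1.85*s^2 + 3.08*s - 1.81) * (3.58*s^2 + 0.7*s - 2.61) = -6.623*s^4 + 9.7314*s^3 + 0.5047*s^2 - 9.3058*s + 4.7241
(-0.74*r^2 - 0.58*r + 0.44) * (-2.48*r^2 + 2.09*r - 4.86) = 1.8352*r^4 - 0.1082*r^3 + 1.293*r^2 + 3.7384*r - 2.1384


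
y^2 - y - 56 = (y - 8)*(y + 7)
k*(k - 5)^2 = k^3 - 10*k^2 + 25*k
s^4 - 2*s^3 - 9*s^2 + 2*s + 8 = (s - 4)*(s - 1)*(s + 1)*(s + 2)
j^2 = j^2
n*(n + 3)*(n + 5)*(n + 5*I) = n^4 + 8*n^3 + 5*I*n^3 + 15*n^2 + 40*I*n^2 + 75*I*n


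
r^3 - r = r*(r - 1)*(r + 1)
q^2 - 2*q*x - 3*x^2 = (q - 3*x)*(q + x)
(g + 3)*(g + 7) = g^2 + 10*g + 21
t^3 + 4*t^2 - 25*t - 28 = (t - 4)*(t + 1)*(t + 7)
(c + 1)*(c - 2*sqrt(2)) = c^2 - 2*sqrt(2)*c + c - 2*sqrt(2)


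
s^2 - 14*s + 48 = (s - 8)*(s - 6)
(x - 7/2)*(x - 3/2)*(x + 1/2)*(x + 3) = x^4 - 3*x^3/2 - 43*x^2/4 + 87*x/8 + 63/8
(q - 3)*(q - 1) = q^2 - 4*q + 3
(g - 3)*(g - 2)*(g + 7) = g^3 + 2*g^2 - 29*g + 42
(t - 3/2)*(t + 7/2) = t^2 + 2*t - 21/4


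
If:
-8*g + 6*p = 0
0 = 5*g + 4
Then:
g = -4/5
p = -16/15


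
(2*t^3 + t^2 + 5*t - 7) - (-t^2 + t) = 2*t^3 + 2*t^2 + 4*t - 7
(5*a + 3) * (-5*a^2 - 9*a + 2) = -25*a^3 - 60*a^2 - 17*a + 6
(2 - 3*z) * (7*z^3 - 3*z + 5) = -21*z^4 + 14*z^3 + 9*z^2 - 21*z + 10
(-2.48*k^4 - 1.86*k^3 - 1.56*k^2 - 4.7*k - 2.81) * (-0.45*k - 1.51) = 1.116*k^5 + 4.5818*k^4 + 3.5106*k^3 + 4.4706*k^2 + 8.3615*k + 4.2431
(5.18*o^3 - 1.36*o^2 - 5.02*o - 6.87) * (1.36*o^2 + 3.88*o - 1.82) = 7.0448*o^5 + 18.2488*o^4 - 21.5316*o^3 - 26.3456*o^2 - 17.5192*o + 12.5034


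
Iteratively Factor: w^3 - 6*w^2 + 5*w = (w)*(w^2 - 6*w + 5) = w*(w - 1)*(w - 5)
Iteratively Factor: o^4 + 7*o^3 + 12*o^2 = (o + 3)*(o^3 + 4*o^2) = (o + 3)*(o + 4)*(o^2) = o*(o + 3)*(o + 4)*(o)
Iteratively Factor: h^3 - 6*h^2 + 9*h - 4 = (h - 1)*(h^2 - 5*h + 4) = (h - 1)^2*(h - 4)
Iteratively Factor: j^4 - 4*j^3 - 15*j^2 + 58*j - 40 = (j + 4)*(j^3 - 8*j^2 + 17*j - 10) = (j - 5)*(j + 4)*(j^2 - 3*j + 2) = (j - 5)*(j - 2)*(j + 4)*(j - 1)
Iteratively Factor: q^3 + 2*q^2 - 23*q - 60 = (q + 4)*(q^2 - 2*q - 15) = (q + 3)*(q + 4)*(q - 5)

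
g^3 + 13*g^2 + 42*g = g*(g + 6)*(g + 7)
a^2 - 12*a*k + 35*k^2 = (a - 7*k)*(a - 5*k)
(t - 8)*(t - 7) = t^2 - 15*t + 56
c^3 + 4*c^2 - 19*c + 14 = (c - 2)*(c - 1)*(c + 7)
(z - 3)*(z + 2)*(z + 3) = z^3 + 2*z^2 - 9*z - 18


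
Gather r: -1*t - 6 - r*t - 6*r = r*(-t - 6) - t - 6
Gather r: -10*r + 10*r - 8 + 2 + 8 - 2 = 0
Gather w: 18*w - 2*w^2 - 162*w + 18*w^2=16*w^2 - 144*w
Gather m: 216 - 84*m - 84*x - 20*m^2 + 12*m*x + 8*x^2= -20*m^2 + m*(12*x - 84) + 8*x^2 - 84*x + 216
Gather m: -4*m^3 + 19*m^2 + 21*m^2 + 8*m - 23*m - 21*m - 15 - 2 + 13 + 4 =-4*m^3 + 40*m^2 - 36*m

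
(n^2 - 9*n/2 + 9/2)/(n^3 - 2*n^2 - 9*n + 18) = (n - 3/2)/(n^2 + n - 6)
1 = 1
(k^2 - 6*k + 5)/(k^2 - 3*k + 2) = (k - 5)/(k - 2)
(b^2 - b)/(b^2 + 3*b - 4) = b/(b + 4)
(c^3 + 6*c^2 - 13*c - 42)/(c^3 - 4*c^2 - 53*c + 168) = (c + 2)/(c - 8)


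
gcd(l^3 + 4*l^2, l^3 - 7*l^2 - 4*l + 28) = 1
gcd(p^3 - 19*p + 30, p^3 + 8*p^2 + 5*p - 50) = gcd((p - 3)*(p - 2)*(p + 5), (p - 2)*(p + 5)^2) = p^2 + 3*p - 10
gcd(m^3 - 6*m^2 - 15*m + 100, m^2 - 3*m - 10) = m - 5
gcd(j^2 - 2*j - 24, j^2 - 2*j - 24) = j^2 - 2*j - 24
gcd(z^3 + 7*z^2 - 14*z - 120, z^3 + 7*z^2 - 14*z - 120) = z^3 + 7*z^2 - 14*z - 120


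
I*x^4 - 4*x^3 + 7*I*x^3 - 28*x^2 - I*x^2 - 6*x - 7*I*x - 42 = (x + 7)*(x + 2*I)*(x + 3*I)*(I*x + 1)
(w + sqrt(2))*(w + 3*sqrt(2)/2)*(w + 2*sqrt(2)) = w^3 + 9*sqrt(2)*w^2/2 + 13*w + 6*sqrt(2)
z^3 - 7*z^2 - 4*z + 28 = (z - 7)*(z - 2)*(z + 2)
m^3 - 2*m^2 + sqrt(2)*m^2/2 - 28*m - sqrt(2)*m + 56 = (m - 2)*(m - 7*sqrt(2)/2)*(m + 4*sqrt(2))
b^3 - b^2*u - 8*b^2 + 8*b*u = b*(b - 8)*(b - u)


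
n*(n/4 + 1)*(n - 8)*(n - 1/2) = n^4/4 - 9*n^3/8 - 15*n^2/2 + 4*n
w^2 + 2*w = w*(w + 2)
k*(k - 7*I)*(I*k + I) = I*k^3 + 7*k^2 + I*k^2 + 7*k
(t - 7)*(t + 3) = t^2 - 4*t - 21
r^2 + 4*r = r*(r + 4)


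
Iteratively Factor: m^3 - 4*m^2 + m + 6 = (m + 1)*(m^2 - 5*m + 6) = (m - 2)*(m + 1)*(m - 3)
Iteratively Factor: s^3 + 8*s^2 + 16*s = (s + 4)*(s^2 + 4*s) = s*(s + 4)*(s + 4)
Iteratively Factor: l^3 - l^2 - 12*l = (l - 4)*(l^2 + 3*l) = (l - 4)*(l + 3)*(l)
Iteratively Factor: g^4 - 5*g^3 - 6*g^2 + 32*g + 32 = (g + 2)*(g^3 - 7*g^2 + 8*g + 16) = (g + 1)*(g + 2)*(g^2 - 8*g + 16) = (g - 4)*(g + 1)*(g + 2)*(g - 4)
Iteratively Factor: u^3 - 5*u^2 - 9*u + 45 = (u - 3)*(u^2 - 2*u - 15) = (u - 3)*(u + 3)*(u - 5)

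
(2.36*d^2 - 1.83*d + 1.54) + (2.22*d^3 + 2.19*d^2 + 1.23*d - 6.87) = 2.22*d^3 + 4.55*d^2 - 0.6*d - 5.33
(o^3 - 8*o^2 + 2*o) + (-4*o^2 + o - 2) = o^3 - 12*o^2 + 3*o - 2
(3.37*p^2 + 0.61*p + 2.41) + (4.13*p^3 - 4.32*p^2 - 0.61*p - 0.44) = 4.13*p^3 - 0.95*p^2 + 1.97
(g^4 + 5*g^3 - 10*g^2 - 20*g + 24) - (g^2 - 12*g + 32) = g^4 + 5*g^3 - 11*g^2 - 8*g - 8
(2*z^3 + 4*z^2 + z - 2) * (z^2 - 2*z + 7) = 2*z^5 + 7*z^3 + 24*z^2 + 11*z - 14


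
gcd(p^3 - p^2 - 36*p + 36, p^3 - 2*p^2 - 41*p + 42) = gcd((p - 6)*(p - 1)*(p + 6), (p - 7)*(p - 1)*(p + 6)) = p^2 + 5*p - 6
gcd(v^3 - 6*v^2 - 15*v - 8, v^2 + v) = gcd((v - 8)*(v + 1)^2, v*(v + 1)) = v + 1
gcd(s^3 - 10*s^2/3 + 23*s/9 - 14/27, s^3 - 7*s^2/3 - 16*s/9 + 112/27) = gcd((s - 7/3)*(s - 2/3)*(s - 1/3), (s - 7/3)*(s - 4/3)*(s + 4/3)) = s - 7/3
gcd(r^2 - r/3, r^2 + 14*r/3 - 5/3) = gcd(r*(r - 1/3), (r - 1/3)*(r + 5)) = r - 1/3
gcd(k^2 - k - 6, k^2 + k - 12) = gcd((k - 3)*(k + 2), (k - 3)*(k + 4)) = k - 3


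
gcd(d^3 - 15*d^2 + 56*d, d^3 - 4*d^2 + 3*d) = d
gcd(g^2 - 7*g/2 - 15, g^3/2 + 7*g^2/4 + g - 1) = 1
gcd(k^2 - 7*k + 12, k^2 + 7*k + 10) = 1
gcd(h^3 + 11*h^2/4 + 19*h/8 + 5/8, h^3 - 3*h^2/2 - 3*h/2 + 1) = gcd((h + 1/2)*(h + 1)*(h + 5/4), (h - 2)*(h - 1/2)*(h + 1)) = h + 1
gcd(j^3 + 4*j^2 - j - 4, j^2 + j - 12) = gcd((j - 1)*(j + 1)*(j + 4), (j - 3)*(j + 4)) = j + 4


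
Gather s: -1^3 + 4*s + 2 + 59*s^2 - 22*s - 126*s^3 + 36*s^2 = -126*s^3 + 95*s^2 - 18*s + 1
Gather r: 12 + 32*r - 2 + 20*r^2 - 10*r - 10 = 20*r^2 + 22*r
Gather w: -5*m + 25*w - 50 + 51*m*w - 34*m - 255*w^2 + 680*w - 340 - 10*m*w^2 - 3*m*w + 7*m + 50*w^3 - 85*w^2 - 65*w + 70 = -32*m + 50*w^3 + w^2*(-10*m - 340) + w*(48*m + 640) - 320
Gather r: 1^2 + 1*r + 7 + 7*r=8*r + 8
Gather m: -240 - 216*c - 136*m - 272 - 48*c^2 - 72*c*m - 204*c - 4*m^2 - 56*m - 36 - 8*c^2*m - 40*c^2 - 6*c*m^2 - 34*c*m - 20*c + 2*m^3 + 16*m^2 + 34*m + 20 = -88*c^2 - 440*c + 2*m^3 + m^2*(12 - 6*c) + m*(-8*c^2 - 106*c - 158) - 528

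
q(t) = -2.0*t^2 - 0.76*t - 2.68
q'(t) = -4.0*t - 0.76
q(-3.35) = -22.58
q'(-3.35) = 12.64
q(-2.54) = -13.65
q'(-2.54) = 9.40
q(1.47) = -8.12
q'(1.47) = -6.64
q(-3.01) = -18.51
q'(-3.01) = 11.28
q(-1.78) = -7.66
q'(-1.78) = 6.36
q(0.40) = -3.30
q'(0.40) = -2.36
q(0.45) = -3.43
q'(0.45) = -2.56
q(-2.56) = -13.84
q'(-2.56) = 9.48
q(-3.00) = -18.40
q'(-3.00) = 11.24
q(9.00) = -171.52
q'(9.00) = -36.76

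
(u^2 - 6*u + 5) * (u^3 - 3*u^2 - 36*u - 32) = u^5 - 9*u^4 - 13*u^3 + 169*u^2 + 12*u - 160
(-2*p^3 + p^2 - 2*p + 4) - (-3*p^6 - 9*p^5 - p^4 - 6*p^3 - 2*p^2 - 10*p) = 3*p^6 + 9*p^5 + p^4 + 4*p^3 + 3*p^2 + 8*p + 4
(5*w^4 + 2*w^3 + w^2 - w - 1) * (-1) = -5*w^4 - 2*w^3 - w^2 + w + 1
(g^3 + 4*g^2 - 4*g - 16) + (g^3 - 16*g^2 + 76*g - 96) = 2*g^3 - 12*g^2 + 72*g - 112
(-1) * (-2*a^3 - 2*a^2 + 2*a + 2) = 2*a^3 + 2*a^2 - 2*a - 2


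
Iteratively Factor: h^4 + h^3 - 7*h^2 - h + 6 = (h - 1)*(h^3 + 2*h^2 - 5*h - 6) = (h - 2)*(h - 1)*(h^2 + 4*h + 3) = (h - 2)*(h - 1)*(h + 3)*(h + 1)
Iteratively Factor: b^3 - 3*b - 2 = (b + 1)*(b^2 - b - 2) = (b - 2)*(b + 1)*(b + 1)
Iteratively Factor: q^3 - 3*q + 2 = (q + 2)*(q^2 - 2*q + 1) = (q - 1)*(q + 2)*(q - 1)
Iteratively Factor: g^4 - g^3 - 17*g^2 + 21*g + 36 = (g - 3)*(g^3 + 2*g^2 - 11*g - 12) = (g - 3)*(g + 1)*(g^2 + g - 12) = (g - 3)^2*(g + 1)*(g + 4)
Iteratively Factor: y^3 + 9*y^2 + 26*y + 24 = (y + 2)*(y^2 + 7*y + 12) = (y + 2)*(y + 4)*(y + 3)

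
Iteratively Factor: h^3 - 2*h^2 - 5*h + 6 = (h - 1)*(h^2 - h - 6) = (h - 1)*(h + 2)*(h - 3)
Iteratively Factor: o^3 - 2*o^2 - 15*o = (o - 5)*(o^2 + 3*o) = o*(o - 5)*(o + 3)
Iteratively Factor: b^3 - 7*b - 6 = (b - 3)*(b^2 + 3*b + 2) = (b - 3)*(b + 1)*(b + 2)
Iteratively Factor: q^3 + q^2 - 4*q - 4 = (q + 1)*(q^2 - 4) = (q + 1)*(q + 2)*(q - 2)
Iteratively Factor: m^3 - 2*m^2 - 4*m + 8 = (m - 2)*(m^2 - 4) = (m - 2)*(m + 2)*(m - 2)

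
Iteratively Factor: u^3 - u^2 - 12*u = (u + 3)*(u^2 - 4*u) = u*(u + 3)*(u - 4)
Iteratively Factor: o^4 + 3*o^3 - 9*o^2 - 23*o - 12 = (o + 1)*(o^3 + 2*o^2 - 11*o - 12) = (o + 1)*(o + 4)*(o^2 - 2*o - 3) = (o + 1)^2*(o + 4)*(o - 3)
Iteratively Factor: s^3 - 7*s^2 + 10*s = (s)*(s^2 - 7*s + 10) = s*(s - 2)*(s - 5)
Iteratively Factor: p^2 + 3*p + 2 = (p + 2)*(p + 1)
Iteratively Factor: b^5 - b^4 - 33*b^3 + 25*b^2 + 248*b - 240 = (b + 4)*(b^4 - 5*b^3 - 13*b^2 + 77*b - 60) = (b - 1)*(b + 4)*(b^3 - 4*b^2 - 17*b + 60) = (b - 5)*(b - 1)*(b + 4)*(b^2 + b - 12) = (b - 5)*(b - 3)*(b - 1)*(b + 4)*(b + 4)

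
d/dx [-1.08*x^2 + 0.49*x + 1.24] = 0.49 - 2.16*x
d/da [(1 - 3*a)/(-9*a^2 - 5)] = 3*(-9*a^2 + 6*a + 5)/(81*a^4 + 90*a^2 + 25)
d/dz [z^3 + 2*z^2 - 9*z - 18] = 3*z^2 + 4*z - 9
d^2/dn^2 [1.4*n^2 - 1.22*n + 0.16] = 2.80000000000000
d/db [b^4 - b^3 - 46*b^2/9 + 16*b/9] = 4*b^3 - 3*b^2 - 92*b/9 + 16/9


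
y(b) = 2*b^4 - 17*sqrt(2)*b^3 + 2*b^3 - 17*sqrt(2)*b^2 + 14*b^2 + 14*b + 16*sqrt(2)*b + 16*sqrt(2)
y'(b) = 8*b^3 - 51*sqrt(2)*b^2 + 6*b^2 - 34*sqrt(2)*b + 28*b + 14 + 16*sqrt(2)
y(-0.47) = 5.58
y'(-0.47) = 30.63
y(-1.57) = 37.82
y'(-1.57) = -125.79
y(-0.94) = -0.81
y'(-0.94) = -9.57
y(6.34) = -2534.50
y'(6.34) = -709.91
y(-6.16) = 7447.82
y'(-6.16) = -4218.77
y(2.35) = -171.81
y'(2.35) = -271.92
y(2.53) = -223.99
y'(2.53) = -307.89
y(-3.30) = 821.70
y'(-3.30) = -904.69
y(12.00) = 2400.22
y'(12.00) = 4097.64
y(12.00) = 2400.22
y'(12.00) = 4097.64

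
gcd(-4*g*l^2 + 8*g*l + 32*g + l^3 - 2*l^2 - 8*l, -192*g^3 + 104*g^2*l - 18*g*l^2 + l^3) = 4*g - l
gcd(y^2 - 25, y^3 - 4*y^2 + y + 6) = 1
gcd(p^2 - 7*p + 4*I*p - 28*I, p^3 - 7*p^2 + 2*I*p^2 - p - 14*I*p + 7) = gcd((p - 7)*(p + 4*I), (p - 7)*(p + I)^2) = p - 7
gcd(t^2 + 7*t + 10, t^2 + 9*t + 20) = t + 5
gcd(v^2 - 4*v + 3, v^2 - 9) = v - 3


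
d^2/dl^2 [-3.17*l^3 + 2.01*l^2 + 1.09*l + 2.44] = 4.02 - 19.02*l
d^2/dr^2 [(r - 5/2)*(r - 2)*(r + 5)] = 6*r + 1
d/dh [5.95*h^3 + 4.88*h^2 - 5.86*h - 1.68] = 17.85*h^2 + 9.76*h - 5.86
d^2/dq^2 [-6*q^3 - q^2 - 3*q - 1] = -36*q - 2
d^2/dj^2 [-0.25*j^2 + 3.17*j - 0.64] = -0.500000000000000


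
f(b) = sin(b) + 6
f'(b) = cos(b)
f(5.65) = 5.41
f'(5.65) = 0.81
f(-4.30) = 6.92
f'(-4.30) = -0.40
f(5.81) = 5.54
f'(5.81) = 0.89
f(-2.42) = 5.34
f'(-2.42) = -0.75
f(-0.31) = 5.69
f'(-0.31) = 0.95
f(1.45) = 6.99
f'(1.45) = 0.12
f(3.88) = 5.33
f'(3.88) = -0.74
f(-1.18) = 5.08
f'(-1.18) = 0.38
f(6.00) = 5.72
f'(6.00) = 0.96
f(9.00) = 6.41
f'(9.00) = -0.91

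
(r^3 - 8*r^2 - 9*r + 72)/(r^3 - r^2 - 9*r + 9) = (r - 8)/(r - 1)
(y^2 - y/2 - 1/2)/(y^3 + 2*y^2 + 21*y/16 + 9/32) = 16*(y - 1)/(16*y^2 + 24*y + 9)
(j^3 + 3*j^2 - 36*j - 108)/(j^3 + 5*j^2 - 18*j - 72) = (j - 6)/(j - 4)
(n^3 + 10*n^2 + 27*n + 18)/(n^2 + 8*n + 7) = (n^2 + 9*n + 18)/(n + 7)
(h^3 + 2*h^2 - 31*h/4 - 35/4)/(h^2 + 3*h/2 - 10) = (2*h^2 + 9*h + 7)/(2*(h + 4))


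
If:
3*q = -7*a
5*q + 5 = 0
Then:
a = 3/7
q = -1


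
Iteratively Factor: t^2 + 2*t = (t + 2)*(t)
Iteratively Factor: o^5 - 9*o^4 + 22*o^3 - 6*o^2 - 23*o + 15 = (o - 1)*(o^4 - 8*o^3 + 14*o^2 + 8*o - 15) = (o - 1)*(o + 1)*(o^3 - 9*o^2 + 23*o - 15) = (o - 3)*(o - 1)*(o + 1)*(o^2 - 6*o + 5) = (o - 5)*(o - 3)*(o - 1)*(o + 1)*(o - 1)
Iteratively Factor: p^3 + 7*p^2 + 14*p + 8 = (p + 1)*(p^2 + 6*p + 8) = (p + 1)*(p + 4)*(p + 2)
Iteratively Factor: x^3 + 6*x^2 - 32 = (x + 4)*(x^2 + 2*x - 8) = (x - 2)*(x + 4)*(x + 4)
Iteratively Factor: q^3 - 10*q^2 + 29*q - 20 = (q - 4)*(q^2 - 6*q + 5) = (q - 4)*(q - 1)*(q - 5)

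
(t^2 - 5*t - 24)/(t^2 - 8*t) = (t + 3)/t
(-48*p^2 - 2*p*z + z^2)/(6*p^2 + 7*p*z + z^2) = (-8*p + z)/(p + z)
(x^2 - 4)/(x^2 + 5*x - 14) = (x + 2)/(x + 7)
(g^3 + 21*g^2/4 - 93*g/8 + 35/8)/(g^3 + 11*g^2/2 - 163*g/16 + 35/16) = 2*(2*g - 1)/(4*g - 1)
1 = 1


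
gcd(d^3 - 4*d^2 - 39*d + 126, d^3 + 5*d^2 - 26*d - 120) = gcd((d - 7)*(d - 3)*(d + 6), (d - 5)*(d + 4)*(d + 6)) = d + 6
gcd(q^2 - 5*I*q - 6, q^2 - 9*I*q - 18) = q - 3*I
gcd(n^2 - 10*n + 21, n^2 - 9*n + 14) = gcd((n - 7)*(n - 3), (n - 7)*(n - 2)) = n - 7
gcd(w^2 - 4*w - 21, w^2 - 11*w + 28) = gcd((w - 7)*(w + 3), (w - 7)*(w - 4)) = w - 7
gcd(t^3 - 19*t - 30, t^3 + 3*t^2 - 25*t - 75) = t^2 - 2*t - 15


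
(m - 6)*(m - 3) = m^2 - 9*m + 18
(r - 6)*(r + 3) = r^2 - 3*r - 18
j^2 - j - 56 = (j - 8)*(j + 7)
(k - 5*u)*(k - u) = k^2 - 6*k*u + 5*u^2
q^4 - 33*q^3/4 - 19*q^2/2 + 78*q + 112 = (q - 8)*(q - 4)*(q + 7/4)*(q + 2)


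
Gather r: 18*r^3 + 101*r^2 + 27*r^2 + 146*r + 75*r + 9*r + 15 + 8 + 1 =18*r^3 + 128*r^2 + 230*r + 24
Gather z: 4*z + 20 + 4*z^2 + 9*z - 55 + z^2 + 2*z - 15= 5*z^2 + 15*z - 50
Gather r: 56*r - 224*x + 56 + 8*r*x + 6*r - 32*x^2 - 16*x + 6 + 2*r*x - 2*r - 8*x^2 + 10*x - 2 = r*(10*x + 60) - 40*x^2 - 230*x + 60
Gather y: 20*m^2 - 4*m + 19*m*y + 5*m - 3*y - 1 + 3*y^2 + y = 20*m^2 + m + 3*y^2 + y*(19*m - 2) - 1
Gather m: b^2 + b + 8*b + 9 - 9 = b^2 + 9*b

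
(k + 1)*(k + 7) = k^2 + 8*k + 7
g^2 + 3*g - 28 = (g - 4)*(g + 7)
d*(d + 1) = d^2 + d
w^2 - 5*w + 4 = (w - 4)*(w - 1)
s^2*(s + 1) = s^3 + s^2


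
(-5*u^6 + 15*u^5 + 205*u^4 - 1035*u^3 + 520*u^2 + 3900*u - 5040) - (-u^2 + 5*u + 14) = -5*u^6 + 15*u^5 + 205*u^4 - 1035*u^3 + 521*u^2 + 3895*u - 5054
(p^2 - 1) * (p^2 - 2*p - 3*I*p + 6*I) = p^4 - 2*p^3 - 3*I*p^3 - p^2 + 6*I*p^2 + 2*p + 3*I*p - 6*I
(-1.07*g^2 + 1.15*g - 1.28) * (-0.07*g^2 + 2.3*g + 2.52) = 0.0749*g^4 - 2.5415*g^3 + 0.0381999999999995*g^2 - 0.0460000000000003*g - 3.2256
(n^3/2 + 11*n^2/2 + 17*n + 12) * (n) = n^4/2 + 11*n^3/2 + 17*n^2 + 12*n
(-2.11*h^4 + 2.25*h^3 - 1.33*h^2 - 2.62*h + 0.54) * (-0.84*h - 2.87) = 1.7724*h^5 + 4.1657*h^4 - 5.3403*h^3 + 6.0179*h^2 + 7.0658*h - 1.5498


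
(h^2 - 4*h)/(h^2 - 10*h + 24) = h/(h - 6)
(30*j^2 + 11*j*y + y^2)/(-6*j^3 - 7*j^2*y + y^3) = (30*j^2 + 11*j*y + y^2)/(-6*j^3 - 7*j^2*y + y^3)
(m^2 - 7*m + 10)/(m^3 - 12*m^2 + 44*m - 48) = (m - 5)/(m^2 - 10*m + 24)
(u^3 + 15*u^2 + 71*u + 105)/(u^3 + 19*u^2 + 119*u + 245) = (u + 3)/(u + 7)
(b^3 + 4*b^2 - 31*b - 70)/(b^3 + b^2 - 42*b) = (b^2 - 3*b - 10)/(b*(b - 6))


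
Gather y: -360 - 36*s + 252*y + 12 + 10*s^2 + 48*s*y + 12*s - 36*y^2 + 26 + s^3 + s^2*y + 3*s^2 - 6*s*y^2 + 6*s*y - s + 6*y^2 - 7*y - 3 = s^3 + 13*s^2 - 25*s + y^2*(-6*s - 30) + y*(s^2 + 54*s + 245) - 325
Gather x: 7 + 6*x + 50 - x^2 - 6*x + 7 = 64 - x^2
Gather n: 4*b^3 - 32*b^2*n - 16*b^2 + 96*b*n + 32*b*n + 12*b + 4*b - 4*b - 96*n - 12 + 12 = 4*b^3 - 16*b^2 + 12*b + n*(-32*b^2 + 128*b - 96)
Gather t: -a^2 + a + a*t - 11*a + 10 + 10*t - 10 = -a^2 - 10*a + t*(a + 10)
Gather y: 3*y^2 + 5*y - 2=3*y^2 + 5*y - 2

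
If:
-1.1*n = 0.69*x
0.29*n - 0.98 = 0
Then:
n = 3.38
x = -5.39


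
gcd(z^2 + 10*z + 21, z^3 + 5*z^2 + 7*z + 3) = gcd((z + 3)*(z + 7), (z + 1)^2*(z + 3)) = z + 3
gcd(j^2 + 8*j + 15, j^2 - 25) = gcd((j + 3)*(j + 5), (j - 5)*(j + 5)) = j + 5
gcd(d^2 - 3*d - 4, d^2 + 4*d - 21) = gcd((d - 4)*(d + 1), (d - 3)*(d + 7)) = 1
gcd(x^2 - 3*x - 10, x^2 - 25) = x - 5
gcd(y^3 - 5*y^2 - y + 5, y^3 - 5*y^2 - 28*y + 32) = y - 1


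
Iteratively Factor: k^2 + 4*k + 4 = (k + 2)*(k + 2)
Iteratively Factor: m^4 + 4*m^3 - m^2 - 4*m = (m + 4)*(m^3 - m) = (m - 1)*(m + 4)*(m^2 + m) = m*(m - 1)*(m + 4)*(m + 1)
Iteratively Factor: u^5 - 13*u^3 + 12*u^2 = (u - 1)*(u^4 + u^3 - 12*u^2) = u*(u - 1)*(u^3 + u^2 - 12*u) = u*(u - 3)*(u - 1)*(u^2 + 4*u) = u^2*(u - 3)*(u - 1)*(u + 4)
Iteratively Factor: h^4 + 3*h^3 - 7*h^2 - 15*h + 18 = (h + 3)*(h^3 - 7*h + 6) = (h - 1)*(h + 3)*(h^2 + h - 6) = (h - 1)*(h + 3)^2*(h - 2)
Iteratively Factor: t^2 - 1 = (t + 1)*(t - 1)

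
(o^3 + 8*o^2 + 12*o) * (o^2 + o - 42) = o^5 + 9*o^4 - 22*o^3 - 324*o^2 - 504*o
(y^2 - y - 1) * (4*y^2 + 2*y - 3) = 4*y^4 - 2*y^3 - 9*y^2 + y + 3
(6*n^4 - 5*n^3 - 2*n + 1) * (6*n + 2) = 36*n^5 - 18*n^4 - 10*n^3 - 12*n^2 + 2*n + 2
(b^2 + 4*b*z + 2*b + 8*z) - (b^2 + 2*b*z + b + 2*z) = 2*b*z + b + 6*z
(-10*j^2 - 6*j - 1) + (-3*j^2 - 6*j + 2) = -13*j^2 - 12*j + 1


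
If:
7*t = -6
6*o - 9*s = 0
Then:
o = 3*s/2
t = -6/7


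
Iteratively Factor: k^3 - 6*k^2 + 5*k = (k - 5)*(k^2 - k) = (k - 5)*(k - 1)*(k)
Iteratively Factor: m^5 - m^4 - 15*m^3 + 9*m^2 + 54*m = (m - 3)*(m^4 + 2*m^3 - 9*m^2 - 18*m) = m*(m - 3)*(m^3 + 2*m^2 - 9*m - 18) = m*(m - 3)*(m + 3)*(m^2 - m - 6) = m*(m - 3)*(m + 2)*(m + 3)*(m - 3)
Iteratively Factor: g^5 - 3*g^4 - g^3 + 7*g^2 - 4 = (g - 2)*(g^4 - g^3 - 3*g^2 + g + 2) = (g - 2)*(g + 1)*(g^3 - 2*g^2 - g + 2) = (g - 2)^2*(g + 1)*(g^2 - 1) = (g - 2)^2*(g - 1)*(g + 1)*(g + 1)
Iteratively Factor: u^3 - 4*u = (u + 2)*(u^2 - 2*u) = (u - 2)*(u + 2)*(u)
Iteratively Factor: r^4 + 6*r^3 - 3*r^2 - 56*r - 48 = (r - 3)*(r^3 + 9*r^2 + 24*r + 16) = (r - 3)*(r + 4)*(r^2 + 5*r + 4) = (r - 3)*(r + 1)*(r + 4)*(r + 4)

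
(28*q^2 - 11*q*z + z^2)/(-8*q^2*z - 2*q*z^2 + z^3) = (-7*q + z)/(z*(2*q + z))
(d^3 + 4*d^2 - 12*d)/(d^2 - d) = (d^2 + 4*d - 12)/(d - 1)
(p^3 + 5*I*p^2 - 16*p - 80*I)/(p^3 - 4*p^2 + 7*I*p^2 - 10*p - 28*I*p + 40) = (p + 4)/(p + 2*I)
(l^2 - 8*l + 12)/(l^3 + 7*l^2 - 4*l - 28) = (l - 6)/(l^2 + 9*l + 14)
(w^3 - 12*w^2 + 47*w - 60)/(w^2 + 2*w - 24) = (w^2 - 8*w + 15)/(w + 6)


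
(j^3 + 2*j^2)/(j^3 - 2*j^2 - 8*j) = j/(j - 4)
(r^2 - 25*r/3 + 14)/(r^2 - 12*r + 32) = (r^2 - 25*r/3 + 14)/(r^2 - 12*r + 32)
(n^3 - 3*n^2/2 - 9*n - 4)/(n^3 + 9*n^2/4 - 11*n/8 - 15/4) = 4*(2*n^2 - 7*n - 4)/(8*n^2 + 2*n - 15)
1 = 1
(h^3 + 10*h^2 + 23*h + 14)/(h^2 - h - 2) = (h^2 + 9*h + 14)/(h - 2)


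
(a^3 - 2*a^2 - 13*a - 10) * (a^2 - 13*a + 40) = a^5 - 15*a^4 + 53*a^3 + 79*a^2 - 390*a - 400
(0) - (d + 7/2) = -d - 7/2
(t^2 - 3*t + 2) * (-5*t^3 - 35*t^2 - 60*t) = -5*t^5 - 20*t^4 + 35*t^3 + 110*t^2 - 120*t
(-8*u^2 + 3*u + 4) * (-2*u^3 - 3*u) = 16*u^5 - 6*u^4 + 16*u^3 - 9*u^2 - 12*u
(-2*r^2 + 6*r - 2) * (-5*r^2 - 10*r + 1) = 10*r^4 - 10*r^3 - 52*r^2 + 26*r - 2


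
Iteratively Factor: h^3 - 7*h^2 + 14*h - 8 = (h - 4)*(h^2 - 3*h + 2) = (h - 4)*(h - 2)*(h - 1)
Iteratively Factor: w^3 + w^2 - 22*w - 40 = (w + 4)*(w^2 - 3*w - 10) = (w + 2)*(w + 4)*(w - 5)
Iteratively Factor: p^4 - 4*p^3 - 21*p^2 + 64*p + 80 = (p - 4)*(p^3 - 21*p - 20) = (p - 5)*(p - 4)*(p^2 + 5*p + 4) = (p - 5)*(p - 4)*(p + 4)*(p + 1)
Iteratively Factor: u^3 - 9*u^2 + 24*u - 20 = (u - 2)*(u^2 - 7*u + 10) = (u - 5)*(u - 2)*(u - 2)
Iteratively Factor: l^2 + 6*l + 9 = (l + 3)*(l + 3)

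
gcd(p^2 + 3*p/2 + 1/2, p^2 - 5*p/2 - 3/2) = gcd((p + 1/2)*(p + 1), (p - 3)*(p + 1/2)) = p + 1/2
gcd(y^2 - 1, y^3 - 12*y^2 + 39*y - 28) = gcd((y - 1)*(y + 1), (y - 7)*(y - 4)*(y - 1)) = y - 1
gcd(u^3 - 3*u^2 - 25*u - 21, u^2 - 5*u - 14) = u - 7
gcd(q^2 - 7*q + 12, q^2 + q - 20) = q - 4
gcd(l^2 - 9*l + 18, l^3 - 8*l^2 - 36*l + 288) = l - 6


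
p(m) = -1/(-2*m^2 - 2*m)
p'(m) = -(4*m + 2)/(-2*m^2 - 2*m)^2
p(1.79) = 0.10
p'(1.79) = -0.09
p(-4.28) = 0.04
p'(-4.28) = 0.02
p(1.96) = 0.09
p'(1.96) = -0.07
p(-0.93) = -7.68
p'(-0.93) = 101.46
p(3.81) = 0.03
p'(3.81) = -0.01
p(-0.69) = -2.34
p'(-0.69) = 4.15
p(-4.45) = 0.03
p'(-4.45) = 0.02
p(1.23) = 0.18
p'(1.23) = -0.23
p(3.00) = 0.04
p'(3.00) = -0.02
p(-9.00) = 0.01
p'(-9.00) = 0.00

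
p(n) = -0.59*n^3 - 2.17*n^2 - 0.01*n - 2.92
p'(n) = -1.77*n^2 - 4.34*n - 0.01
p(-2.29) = -7.19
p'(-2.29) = 0.65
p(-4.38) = 5.07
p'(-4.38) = -14.96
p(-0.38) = -3.20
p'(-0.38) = 1.38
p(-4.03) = 0.49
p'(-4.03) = -11.27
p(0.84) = -4.81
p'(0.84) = -4.90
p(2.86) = -34.50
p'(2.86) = -26.90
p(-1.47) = -5.72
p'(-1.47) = 2.55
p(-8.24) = 179.92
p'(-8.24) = -84.43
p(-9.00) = 251.51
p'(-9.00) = -104.32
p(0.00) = -2.92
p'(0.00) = -0.01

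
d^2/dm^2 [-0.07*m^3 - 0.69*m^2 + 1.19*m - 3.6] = -0.42*m - 1.38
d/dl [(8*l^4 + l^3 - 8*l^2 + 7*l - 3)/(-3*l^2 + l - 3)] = (-48*l^5 + 21*l^4 - 94*l^3 + 4*l^2 + 30*l - 18)/(9*l^4 - 6*l^3 + 19*l^2 - 6*l + 9)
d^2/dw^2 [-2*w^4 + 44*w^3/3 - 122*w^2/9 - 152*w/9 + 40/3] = -24*w^2 + 88*w - 244/9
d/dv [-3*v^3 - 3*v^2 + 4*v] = -9*v^2 - 6*v + 4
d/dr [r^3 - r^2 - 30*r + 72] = 3*r^2 - 2*r - 30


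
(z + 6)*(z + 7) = z^2 + 13*z + 42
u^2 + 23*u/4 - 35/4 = (u - 5/4)*(u + 7)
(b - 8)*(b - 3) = b^2 - 11*b + 24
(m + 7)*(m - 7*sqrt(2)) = m^2 - 7*sqrt(2)*m + 7*m - 49*sqrt(2)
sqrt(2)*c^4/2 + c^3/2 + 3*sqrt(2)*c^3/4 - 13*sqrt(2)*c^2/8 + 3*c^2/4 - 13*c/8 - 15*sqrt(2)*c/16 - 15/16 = (c - 3/2)*(c + 1/2)*(c + 5/2)*(sqrt(2)*c/2 + 1/2)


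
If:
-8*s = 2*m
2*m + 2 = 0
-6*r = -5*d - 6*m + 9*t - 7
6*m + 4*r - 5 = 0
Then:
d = 9*t/5 + 31/10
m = -1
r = 11/4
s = 1/4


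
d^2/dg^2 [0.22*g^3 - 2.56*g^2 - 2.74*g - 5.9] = 1.32*g - 5.12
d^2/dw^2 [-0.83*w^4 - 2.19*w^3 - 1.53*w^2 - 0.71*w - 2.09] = -9.96*w^2 - 13.14*w - 3.06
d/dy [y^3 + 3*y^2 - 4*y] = 3*y^2 + 6*y - 4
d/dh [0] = 0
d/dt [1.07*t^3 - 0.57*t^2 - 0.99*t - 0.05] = 3.21*t^2 - 1.14*t - 0.99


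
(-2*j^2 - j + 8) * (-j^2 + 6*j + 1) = 2*j^4 - 11*j^3 - 16*j^2 + 47*j + 8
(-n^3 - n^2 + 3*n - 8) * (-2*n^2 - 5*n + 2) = 2*n^5 + 7*n^4 - 3*n^3 - n^2 + 46*n - 16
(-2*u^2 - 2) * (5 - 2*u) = 4*u^3 - 10*u^2 + 4*u - 10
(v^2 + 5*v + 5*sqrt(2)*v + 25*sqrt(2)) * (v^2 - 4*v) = v^4 + v^3 + 5*sqrt(2)*v^3 - 20*v^2 + 5*sqrt(2)*v^2 - 100*sqrt(2)*v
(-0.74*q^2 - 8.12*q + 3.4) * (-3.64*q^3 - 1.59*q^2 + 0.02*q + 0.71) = 2.6936*q^5 + 30.7334*q^4 + 0.520000000000001*q^3 - 6.0938*q^2 - 5.6972*q + 2.414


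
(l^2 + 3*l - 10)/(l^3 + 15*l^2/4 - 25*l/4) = 4*(l - 2)/(l*(4*l - 5))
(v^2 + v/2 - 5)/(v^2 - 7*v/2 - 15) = (v - 2)/(v - 6)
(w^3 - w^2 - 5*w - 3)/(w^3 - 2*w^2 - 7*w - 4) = (w - 3)/(w - 4)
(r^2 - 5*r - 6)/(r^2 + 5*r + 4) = (r - 6)/(r + 4)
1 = 1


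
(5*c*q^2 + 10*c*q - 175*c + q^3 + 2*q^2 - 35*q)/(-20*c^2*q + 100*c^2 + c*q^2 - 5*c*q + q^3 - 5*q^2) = (q + 7)/(-4*c + q)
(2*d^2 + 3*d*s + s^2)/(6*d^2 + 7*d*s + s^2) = (2*d + s)/(6*d + s)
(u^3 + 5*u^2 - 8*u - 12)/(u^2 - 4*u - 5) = (u^2 + 4*u - 12)/(u - 5)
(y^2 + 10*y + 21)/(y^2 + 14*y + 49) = (y + 3)/(y + 7)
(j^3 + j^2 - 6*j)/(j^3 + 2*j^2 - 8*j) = (j + 3)/(j + 4)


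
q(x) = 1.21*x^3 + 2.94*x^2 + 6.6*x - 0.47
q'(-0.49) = 4.59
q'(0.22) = 8.07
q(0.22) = 1.14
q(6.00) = 406.33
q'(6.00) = 172.56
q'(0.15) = 7.56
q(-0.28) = -2.11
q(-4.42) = -76.69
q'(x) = 3.63*x^2 + 5.88*x + 6.6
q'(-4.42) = 51.53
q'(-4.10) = 43.51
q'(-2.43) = 13.75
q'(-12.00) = 458.76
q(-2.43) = -16.51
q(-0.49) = -3.14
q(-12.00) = -1747.19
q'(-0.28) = 5.24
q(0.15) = 0.59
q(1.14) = 12.67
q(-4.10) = -61.50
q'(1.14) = 18.02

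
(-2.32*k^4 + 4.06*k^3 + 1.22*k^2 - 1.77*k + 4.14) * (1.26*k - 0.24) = -2.9232*k^5 + 5.6724*k^4 + 0.5628*k^3 - 2.523*k^2 + 5.6412*k - 0.9936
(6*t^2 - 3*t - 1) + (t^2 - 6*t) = 7*t^2 - 9*t - 1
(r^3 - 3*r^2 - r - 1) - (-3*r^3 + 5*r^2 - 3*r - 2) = 4*r^3 - 8*r^2 + 2*r + 1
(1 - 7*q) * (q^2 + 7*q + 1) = -7*q^3 - 48*q^2 + 1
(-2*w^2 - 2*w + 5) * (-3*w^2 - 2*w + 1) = 6*w^4 + 10*w^3 - 13*w^2 - 12*w + 5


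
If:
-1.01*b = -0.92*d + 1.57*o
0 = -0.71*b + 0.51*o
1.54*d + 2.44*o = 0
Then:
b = 0.00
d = 0.00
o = 0.00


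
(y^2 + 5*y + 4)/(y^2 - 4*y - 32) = (y + 1)/(y - 8)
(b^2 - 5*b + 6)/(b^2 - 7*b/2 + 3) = 2*(b - 3)/(2*b - 3)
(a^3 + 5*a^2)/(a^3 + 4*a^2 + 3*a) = a*(a + 5)/(a^2 + 4*a + 3)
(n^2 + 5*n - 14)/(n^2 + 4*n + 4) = (n^2 + 5*n - 14)/(n^2 + 4*n + 4)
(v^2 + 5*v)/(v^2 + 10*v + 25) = v/(v + 5)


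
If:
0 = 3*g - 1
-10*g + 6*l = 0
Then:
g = 1/3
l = 5/9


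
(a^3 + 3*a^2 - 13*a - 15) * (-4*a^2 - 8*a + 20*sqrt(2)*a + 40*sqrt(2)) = -4*a^5 - 20*a^4 + 20*sqrt(2)*a^4 + 28*a^3 + 100*sqrt(2)*a^3 - 140*sqrt(2)*a^2 + 164*a^2 - 820*sqrt(2)*a + 120*a - 600*sqrt(2)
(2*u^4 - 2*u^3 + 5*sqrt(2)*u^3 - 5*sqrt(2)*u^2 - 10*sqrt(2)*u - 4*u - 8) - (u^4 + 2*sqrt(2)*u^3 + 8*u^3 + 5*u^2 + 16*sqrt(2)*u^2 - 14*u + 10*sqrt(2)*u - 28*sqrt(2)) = u^4 - 10*u^3 + 3*sqrt(2)*u^3 - 21*sqrt(2)*u^2 - 5*u^2 - 20*sqrt(2)*u + 10*u - 8 + 28*sqrt(2)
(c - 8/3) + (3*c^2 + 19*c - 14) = 3*c^2 + 20*c - 50/3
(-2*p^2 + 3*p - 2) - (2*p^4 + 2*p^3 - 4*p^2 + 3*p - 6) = -2*p^4 - 2*p^3 + 2*p^2 + 4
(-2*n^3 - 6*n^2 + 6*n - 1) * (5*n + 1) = -10*n^4 - 32*n^3 + 24*n^2 + n - 1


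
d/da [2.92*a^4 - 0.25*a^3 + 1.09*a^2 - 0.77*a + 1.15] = 11.68*a^3 - 0.75*a^2 + 2.18*a - 0.77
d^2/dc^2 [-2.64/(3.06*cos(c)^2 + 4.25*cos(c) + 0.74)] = (98.879616*(1 - cos(c)^2)^2 + 102.9996*cos(c)^3 + 73.212744*cos(c)^2 - 214.302*cos(c) - 182.293584)/(3.06*cos(c)^2 + 4.25*cos(c) + 0.74)^3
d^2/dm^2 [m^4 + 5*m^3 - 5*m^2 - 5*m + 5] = 12*m^2 + 30*m - 10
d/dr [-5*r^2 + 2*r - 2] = 2 - 10*r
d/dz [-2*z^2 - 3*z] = -4*z - 3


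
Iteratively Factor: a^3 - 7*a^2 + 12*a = (a - 4)*(a^2 - 3*a) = (a - 4)*(a - 3)*(a)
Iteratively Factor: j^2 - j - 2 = (j - 2)*(j + 1)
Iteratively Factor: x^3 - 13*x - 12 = (x + 3)*(x^2 - 3*x - 4) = (x - 4)*(x + 3)*(x + 1)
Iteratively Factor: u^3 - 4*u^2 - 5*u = (u + 1)*(u^2 - 5*u) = (u - 5)*(u + 1)*(u)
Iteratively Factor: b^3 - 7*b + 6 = (b - 2)*(b^2 + 2*b - 3) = (b - 2)*(b - 1)*(b + 3)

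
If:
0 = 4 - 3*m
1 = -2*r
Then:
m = 4/3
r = -1/2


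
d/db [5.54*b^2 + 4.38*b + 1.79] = 11.08*b + 4.38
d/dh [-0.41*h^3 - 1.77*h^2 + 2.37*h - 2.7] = -1.23*h^2 - 3.54*h + 2.37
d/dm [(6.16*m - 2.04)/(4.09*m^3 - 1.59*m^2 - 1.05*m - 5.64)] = (-50.3888*m^3 + 34.8252*m^2 - 6.4872*m - 36.8844)/(16.7281*m^6 - 13.0062*m^5 - 6.0609*m^4 - 42.7962*m^3 + 19.0377*m^2 + 11.844*m + 31.8096)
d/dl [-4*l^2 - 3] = -8*l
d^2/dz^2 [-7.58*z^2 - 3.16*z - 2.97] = -15.1600000000000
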